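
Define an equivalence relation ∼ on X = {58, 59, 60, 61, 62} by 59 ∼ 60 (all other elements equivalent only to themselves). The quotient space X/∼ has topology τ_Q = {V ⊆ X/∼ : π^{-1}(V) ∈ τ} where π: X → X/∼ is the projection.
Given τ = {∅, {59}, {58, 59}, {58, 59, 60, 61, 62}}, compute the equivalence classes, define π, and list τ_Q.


X/∼ = {[58], [59=60], [61], [62]}; |τ_Q| = 2.

Equivalence classes: [58], [59=60], [61], [62].
Quotient map π: X → X/∼ sends 58 ↦ [58], 59 ↦ [59=60], 60 ↦ [59=60], 61 ↦ [61], 62 ↦ [62].
For each subset V ⊆ X/∼, compute π^{-1}(V) ⊆ X and check whether π^{-1}(V) ∈ τ. V is open in τ_Q iff π^{-1}(V) ∈ τ.
  V = {}: π^{-1}(V) = ∅ ∈ τ ✓.
  V = {[58]}: π^{-1}(V) = {58} ∉ τ ✗.
  V = {[59=60]}: π^{-1}(V) = {59, 60} ∉ τ ✗.
  V = {[58], [59=60]}: π^{-1}(V) = {58, 59, 60} ∉ τ ✗.
  V = {[61]}: π^{-1}(V) = {61} ∉ τ ✗.
  V = {[58], [61]}: π^{-1}(V) = {58, 61} ∉ τ ✗.
  V = {[59=60], [61]}: π^{-1}(V) = {59, 60, 61} ∉ τ ✗.
  V = {[58], [59=60], [61]}: π^{-1}(V) = {58, 59, 60, 61} ∉ τ ✗.
  V = {[62]}: π^{-1}(V) = {62} ∉ τ ✗.
  V = {[58], [62]}: π^{-1}(V) = {58, 62} ∉ τ ✗.
  V = {[59=60], [62]}: π^{-1}(V) = {59, 60, 62} ∉ τ ✗.
  V = {[58], [59=60], [62]}: π^{-1}(V) = {58, 59, 60, 62} ∉ τ ✗.
  V = {[61], [62]}: π^{-1}(V) = {61, 62} ∉ τ ✗.
  V = {[58], [61], [62]}: π^{-1}(V) = {58, 61, 62} ∉ τ ✗.
  V = {[59=60], [61], [62]}: π^{-1}(V) = {59, 60, 61, 62} ∉ τ ✗.
  V = {[58], [59=60], [61], [62]}: π^{-1}(V) = {58, 59, 60, 61, 62} ∈ τ ✓.
Open sets in the quotient: τ_Q = {{}, {[58], [59=60], [61], [62]}} (2 elements).


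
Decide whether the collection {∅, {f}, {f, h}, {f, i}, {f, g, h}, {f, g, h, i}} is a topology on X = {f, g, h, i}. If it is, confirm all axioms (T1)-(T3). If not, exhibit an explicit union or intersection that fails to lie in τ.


τ is NOT a topology on X.

Axiom (T1): ∅ ∈ τ? Yes; X ∈ τ? Yes.
Axiom (T2/T3): check pairwise unions and intersections of members of τ.
Counterexample for (T2): {f, h} ∪ {f, i} = {f, h, i} ∉ τ. Therefore τ is NOT a topology.


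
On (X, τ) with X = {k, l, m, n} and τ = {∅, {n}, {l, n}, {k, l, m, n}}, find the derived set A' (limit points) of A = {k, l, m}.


A' = {k, m}

For each x ∈ X, list the open sets U ∈ τ with x ∈ U, then check whether U ∩ (A ∖ {x}) ≠ ∅ for every such U.
  x = k: opens ∋ x are {k, l, m, n}; each meets A ∖ {k}, so x IS a limit point.
  x = l: open {l, n} ∋ x has {l, n} ∩ (A ∖ {l}) = ∅, so x is NOT a limit point.
  x = m: opens ∋ x are {k, l, m, n}; each meets A ∖ {m}, so x IS a limit point.
  x = n: open {n} ∋ x has {n} ∩ (A ∖ {n}) = ∅, so x is NOT a limit point.
Collecting: A' = {k, m}.


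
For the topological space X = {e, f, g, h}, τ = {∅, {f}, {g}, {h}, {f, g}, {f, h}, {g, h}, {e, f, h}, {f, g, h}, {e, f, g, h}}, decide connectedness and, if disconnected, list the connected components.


(X, τ) is disconnected; components = [{g}, {e, f, h}].

Find clopen sets (U ∈ τ with X ∖ U ∈ τ):
  U = ∅, X ∖ U = {e, f, g, h} — both open, so U is clopen.
  U = {g}, X ∖ U = {e, f, h} — both open, so U is clopen.
  U = {e, f, h}, X ∖ U = {g} — both open, so U is clopen.
  U = {e, f, g, h}, X ∖ U = ∅ — both open, so U is clopen.
Nontrivial clopen(s) exist: e.g. {e, f, h}. So (X, τ) is disconnected.
Compute connected components by grouping points that agree on all clopens:
  component: {g}
  component: {e, f, h}


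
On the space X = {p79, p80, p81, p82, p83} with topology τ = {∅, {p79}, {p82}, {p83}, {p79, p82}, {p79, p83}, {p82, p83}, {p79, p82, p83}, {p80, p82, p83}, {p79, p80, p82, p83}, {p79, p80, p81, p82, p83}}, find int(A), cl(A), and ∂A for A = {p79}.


int(A) = {p79}, cl(A) = {p79, p81}, ∂A = {p81}.

Closed sets in (X, τ) are complements of opens:
  closed(X, τ) = {∅, {p81}, {p79, p81}, {p80, p81}, {p79, p80, p81}, {p80, p81, p82}, {p80, p81, p83}, {p79, p80, p81, p82}, {p79, p80, p81, p83}, {p80, p81, p82, p83}, {p79, p80, p81, p82, p83}}.
int(A) = ⋃ {U ∈ τ : U ⊆ A}. Opens contained in A: ∅, {p79}.
Taking the union of these: int(A) = {p79}.
cl(A) = ⋂ {C closed : A ⊆ C}. Closed sets containing A: {p79, p81}, {p79, p80, p81}, {p79, p80, p81, p82}, {p79, p80, p81, p83}, {p79, p80, p81, p82, p83}.
Intersecting these: cl(A) = {p79, p81}.
∂A = cl(A) ∖ int(A) = {p79, p81} ∖ {p79} = {p81}.


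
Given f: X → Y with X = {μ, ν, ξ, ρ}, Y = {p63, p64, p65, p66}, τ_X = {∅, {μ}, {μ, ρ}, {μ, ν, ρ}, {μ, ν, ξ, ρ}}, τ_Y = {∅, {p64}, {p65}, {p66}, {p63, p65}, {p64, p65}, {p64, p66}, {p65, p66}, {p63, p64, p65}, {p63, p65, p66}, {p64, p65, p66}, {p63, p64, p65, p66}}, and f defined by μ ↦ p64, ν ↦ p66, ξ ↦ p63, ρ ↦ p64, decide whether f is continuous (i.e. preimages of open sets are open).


f is NOT continuous.

Compute f^{-1}(U) for each U ∈ τ_Y:
  U = ∅: f^{-1}(U) = ∅ ∈ τ_X ✓.
  U = {p64}: f^{-1}(U) = {μ, ρ} ∈ τ_X ✓.
  U = {p65}: f^{-1}(U) = ∅ ∈ τ_X ✓.
  U = {p66}: f^{-1}(U) = {ν} ∉ τ_X ✗.
  U = {p63, p65}: f^{-1}(U) = {ξ} ∉ τ_X ✗.
  U = {p64, p65}: f^{-1}(U) = {μ, ρ} ∈ τ_X ✓.
  U = {p64, p66}: f^{-1}(U) = {μ, ν, ρ} ∈ τ_X ✓.
  U = {p65, p66}: f^{-1}(U) = {ν} ∉ τ_X ✗.
  U = {p63, p64, p65}: f^{-1}(U) = {μ, ξ, ρ} ∉ τ_X ✗.
  U = {p63, p65, p66}: f^{-1}(U) = {ν, ξ} ∉ τ_X ✗.
  U = {p64, p65, p66}: f^{-1}(U) = {μ, ν, ρ} ∈ τ_X ✓.
  U = {p63, p64, p65, p66}: f^{-1}(U) = {μ, ν, ξ, ρ} ∈ τ_X ✓.
Found U = {p66} with f^{-1}(U) = {ν} not in τ_X. Therefore f is NOT continuous.


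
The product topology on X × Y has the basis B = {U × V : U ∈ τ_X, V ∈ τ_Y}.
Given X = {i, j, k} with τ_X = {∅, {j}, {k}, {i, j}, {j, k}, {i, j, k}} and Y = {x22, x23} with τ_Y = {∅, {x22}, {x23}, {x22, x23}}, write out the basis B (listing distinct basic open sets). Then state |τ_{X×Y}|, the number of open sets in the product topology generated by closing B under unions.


Basis B = {∅ × ∅, {j} × {x22}, {j} × {x23}, {k} × {x22}, {k} × {x23}, {i, j} × {x22}, {i, j} × {x23}, {j} × {x22, x23}, {j, k} × {x22}, {j, k} × {x23}, {k} × {x22, x23}, {i, j, k} × {x22}, {i, j, k} × {x23}, {i, j} × {x22, x23}, {j, k} × {x22, x23}, {i, j, k} × {x22, x23}}; |τ_{X×Y}| = 36.

Enumerate products U × V with U ∈ τ_X, V ∈ τ_Y (deduplicated):
  ∅ × ∅ = {} (∅)
  {j} × {x22} = {(j,x22)}
  {j} × {x23} = {(j,x23)}
  {k} × {x22} = {(k,x22)}
  {k} × {x23} = {(k,x23)}
  {i, j} × {x22} = {(i,x22), (j,x22)}
  {i, j} × {x23} = {(i,x23), (j,x23)}
  {j} × {x22, x23} = {(j,x22), (j,x23)}
  {j, k} × {x22} = {(j,x22), (k,x22)}
  {j, k} × {x23} = {(j,x23), (k,x23)}
  {k} × {x22, x23} = {(k,x22), (k,x23)}
  {i, j, k} × {x22} = {(i,x22), (j,x22), (k,x22)}
  {i, j, k} × {x23} = {(i,x23), (j,x23), (k,x23)}
  {i, j} × {x22, x23} = {(i,x22), (i,x23), (j,x22), (j,x23)}
  {j, k} × {x22, x23} = {(j,x22), (j,x23), (k,x22), (k,x23)}
  {i, j, k} × {x22, x23} = {(i,x22), (i,x23), (j,x22), (j,x23), (k,x22), (k,x23)}
These 16 distinct sets form the basis B.
Close under arbitrary unions to get τ_{X×Y}; counting gives |τ_{X×Y}| = 36.


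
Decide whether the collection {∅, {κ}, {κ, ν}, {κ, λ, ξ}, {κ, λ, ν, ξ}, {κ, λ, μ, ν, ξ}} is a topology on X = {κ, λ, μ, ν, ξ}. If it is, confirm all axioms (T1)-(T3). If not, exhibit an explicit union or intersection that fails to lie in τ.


τ IS a topology on X.

Axiom (T1): ∅ ∈ τ? Yes; X ∈ τ? Yes.
Axiom (T2/T3): check pairwise unions and intersections of members of τ.
All pairwise intersections and unions checked — each lies in τ. Therefore τ satisfies (T1), (T2), (T3): it IS a topology on X.


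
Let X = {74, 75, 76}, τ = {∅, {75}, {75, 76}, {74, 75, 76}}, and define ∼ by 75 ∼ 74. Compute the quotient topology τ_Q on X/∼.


X/∼ = {[74=75], [76]}; |τ_Q| = 2.

Equivalence classes: [74=75], [76].
Quotient map π: X → X/∼ sends 74 ↦ [74=75], 75 ↦ [74=75], 76 ↦ [76].
For each subset V ⊆ X/∼, compute π^{-1}(V) ⊆ X and check whether π^{-1}(V) ∈ τ. V is open in τ_Q iff π^{-1}(V) ∈ τ.
  V = {}: π^{-1}(V) = ∅ ∈ τ ✓.
  V = {[74=75]}: π^{-1}(V) = {74, 75} ∉ τ ✗.
  V = {[76]}: π^{-1}(V) = {76} ∉ τ ✗.
  V = {[74=75], [76]}: π^{-1}(V) = {74, 75, 76} ∈ τ ✓.
Open sets in the quotient: τ_Q = {{}, {[74=75], [76]}} (2 elements).


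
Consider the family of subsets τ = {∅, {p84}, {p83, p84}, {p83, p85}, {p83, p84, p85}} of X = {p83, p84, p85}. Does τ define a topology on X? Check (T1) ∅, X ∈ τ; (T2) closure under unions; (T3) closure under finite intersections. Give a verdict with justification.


τ is NOT a topology on X.

Axiom (T1): ∅ ∈ τ? Yes; X ∈ τ? Yes.
Axiom (T2/T3): check pairwise unions and intersections of members of τ.
Counterexample for (T3): {p83, p84} ∩ {p83, p85} = {p83} ∉ τ. Therefore τ is NOT a topology.


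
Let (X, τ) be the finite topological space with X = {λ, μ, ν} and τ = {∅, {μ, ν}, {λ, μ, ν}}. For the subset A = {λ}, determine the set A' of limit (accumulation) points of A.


A' = ∅

For each x ∈ X, list the open sets U ∈ τ with x ∈ U, then check whether U ∩ (A ∖ {x}) ≠ ∅ for every such U.
  x = λ: open {λ, μ, ν} ∋ x has {λ, μ, ν} ∩ (A ∖ {λ}) = ∅, so x is NOT a limit point.
  x = μ: open {μ, ν} ∋ x has {μ, ν} ∩ (A ∖ {μ}) = ∅, so x is NOT a limit point.
  x = ν: open {μ, ν} ∋ x has {μ, ν} ∩ (A ∖ {ν}) = ∅, so x is NOT a limit point.
Collecting: A' = ∅.


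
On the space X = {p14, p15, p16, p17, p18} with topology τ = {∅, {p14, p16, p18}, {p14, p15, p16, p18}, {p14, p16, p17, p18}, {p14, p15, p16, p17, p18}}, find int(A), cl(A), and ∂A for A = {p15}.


int(A) = ∅, cl(A) = {p15}, ∂A = {p15}.

Closed sets in (X, τ) are complements of opens:
  closed(X, τ) = {∅, {p15}, {p17}, {p15, p17}, {p14, p15, p16, p17, p18}}.
int(A) = ⋃ {U ∈ τ : U ⊆ A}. Opens contained in A: ∅.
Taking the union of these: int(A) = ∅.
cl(A) = ⋂ {C closed : A ⊆ C}. Closed sets containing A: {p15}, {p15, p17}, {p14, p15, p16, p17, p18}.
Intersecting these: cl(A) = {p15}.
∂A = cl(A) ∖ int(A) = {p15} ∖ ∅ = {p15}.


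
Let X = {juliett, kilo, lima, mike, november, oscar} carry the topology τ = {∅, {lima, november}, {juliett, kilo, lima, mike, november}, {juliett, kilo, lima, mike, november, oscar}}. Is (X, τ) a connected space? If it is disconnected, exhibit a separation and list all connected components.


(X, τ) is connected.

Find clopen sets (U ∈ τ with X ∖ U ∈ τ):
  U = ∅, X ∖ U = {juliett, kilo, lima, mike, november, oscar} — both open, so U is clopen.
  U = {juliett, kilo, lima, mike, november, oscar}, X ∖ U = ∅ — both open, so U is clopen.
Only trivial clopens (∅ and X) exist, so (X, τ) is connected.
Compute connected components by grouping points that agree on all clopens:
  component: {juliett, kilo, lima, mike, november, oscar}


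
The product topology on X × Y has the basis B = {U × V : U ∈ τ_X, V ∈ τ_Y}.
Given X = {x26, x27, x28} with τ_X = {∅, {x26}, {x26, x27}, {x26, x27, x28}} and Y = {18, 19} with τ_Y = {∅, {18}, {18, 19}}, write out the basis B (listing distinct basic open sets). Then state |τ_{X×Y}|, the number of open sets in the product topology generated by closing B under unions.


Basis B = {∅ × ∅, {x26} × {18}, {x26} × {18, 19}, {x26, x27} × {18}, {x26, x27, x28} × {18}, {x26, x27} × {18, 19}, {x26, x27, x28} × {18, 19}}; |τ_{X×Y}| = 10.

Enumerate products U × V with U ∈ τ_X, V ∈ τ_Y (deduplicated):
  ∅ × ∅ = {} (∅)
  {x26} × {18} = {(x26,18)}
  {x26} × {18, 19} = {(x26,18), (x26,19)}
  {x26, x27} × {18} = {(x26,18), (x27,18)}
  {x26, x27, x28} × {18} = {(x26,18), (x27,18), (x28,18)}
  {x26, x27} × {18, 19} = {(x26,18), (x26,19), (x27,18), (x27,19)}
  {x26, x27, x28} × {18, 19} = {(x26,18), (x26,19), (x27,18), (x27,19), (x28,18), (x28,19)}
These 7 distinct sets form the basis B.
Close under arbitrary unions to get τ_{X×Y}; counting gives |τ_{X×Y}| = 10.


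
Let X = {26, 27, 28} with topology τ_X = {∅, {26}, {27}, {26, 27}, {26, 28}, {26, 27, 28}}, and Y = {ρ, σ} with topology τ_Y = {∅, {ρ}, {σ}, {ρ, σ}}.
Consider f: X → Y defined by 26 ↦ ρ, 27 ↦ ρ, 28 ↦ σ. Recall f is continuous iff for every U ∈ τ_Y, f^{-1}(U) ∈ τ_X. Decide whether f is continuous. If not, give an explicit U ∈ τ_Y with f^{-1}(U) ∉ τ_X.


f is NOT continuous.

Compute f^{-1}(U) for each U ∈ τ_Y:
  U = ∅: f^{-1}(U) = ∅ ∈ τ_X ✓.
  U = {ρ}: f^{-1}(U) = {26, 27} ∈ τ_X ✓.
  U = {σ}: f^{-1}(U) = {28} ∉ τ_X ✗.
  U = {ρ, σ}: f^{-1}(U) = {26, 27, 28} ∈ τ_X ✓.
Found U = {σ} with f^{-1}(U) = {28} not in τ_X. Therefore f is NOT continuous.


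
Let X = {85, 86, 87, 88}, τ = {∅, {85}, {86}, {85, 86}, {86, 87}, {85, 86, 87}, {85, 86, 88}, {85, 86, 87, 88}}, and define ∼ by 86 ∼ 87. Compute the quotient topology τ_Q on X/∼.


X/∼ = {[85], [86=87], [88]}; |τ_Q| = 5.

Equivalence classes: [85], [86=87], [88].
Quotient map π: X → X/∼ sends 85 ↦ [85], 86 ↦ [86=87], 87 ↦ [86=87], 88 ↦ [88].
For each subset V ⊆ X/∼, compute π^{-1}(V) ⊆ X and check whether π^{-1}(V) ∈ τ. V is open in τ_Q iff π^{-1}(V) ∈ τ.
  V = {}: π^{-1}(V) = ∅ ∈ τ ✓.
  V = {[85]}: π^{-1}(V) = {85} ∈ τ ✓.
  V = {[86=87]}: π^{-1}(V) = {86, 87} ∈ τ ✓.
  V = {[85], [86=87]}: π^{-1}(V) = {85, 86, 87} ∈ τ ✓.
  V = {[88]}: π^{-1}(V) = {88} ∉ τ ✗.
  V = {[85], [88]}: π^{-1}(V) = {85, 88} ∉ τ ✗.
  V = {[86=87], [88]}: π^{-1}(V) = {86, 87, 88} ∉ τ ✗.
  V = {[85], [86=87], [88]}: π^{-1}(V) = {85, 86, 87, 88} ∈ τ ✓.
Open sets in the quotient: τ_Q = {{}, {[85]}, {[86=87]}, {[85], [86=87]}, {[85], [86=87], [88]}} (5 elements).


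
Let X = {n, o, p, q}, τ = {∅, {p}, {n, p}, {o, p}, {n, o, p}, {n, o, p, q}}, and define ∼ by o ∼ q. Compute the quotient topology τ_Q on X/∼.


X/∼ = {[n], [o=q], [p]}; |τ_Q| = 4.

Equivalence classes: [n], [o=q], [p].
Quotient map π: X → X/∼ sends n ↦ [n], o ↦ [o=q], p ↦ [p], q ↦ [o=q].
For each subset V ⊆ X/∼, compute π^{-1}(V) ⊆ X and check whether π^{-1}(V) ∈ τ. V is open in τ_Q iff π^{-1}(V) ∈ τ.
  V = {}: π^{-1}(V) = ∅ ∈ τ ✓.
  V = {[n]}: π^{-1}(V) = {n} ∉ τ ✗.
  V = {[o=q]}: π^{-1}(V) = {o, q} ∉ τ ✗.
  V = {[n], [o=q]}: π^{-1}(V) = {n, o, q} ∉ τ ✗.
  V = {[p]}: π^{-1}(V) = {p} ∈ τ ✓.
  V = {[n], [p]}: π^{-1}(V) = {n, p} ∈ τ ✓.
  V = {[o=q], [p]}: π^{-1}(V) = {o, p, q} ∉ τ ✗.
  V = {[n], [o=q], [p]}: π^{-1}(V) = {n, o, p, q} ∈ τ ✓.
Open sets in the quotient: τ_Q = {{}, {[p]}, {[n], [p]}, {[n], [o=q], [p]}} (4 elements).


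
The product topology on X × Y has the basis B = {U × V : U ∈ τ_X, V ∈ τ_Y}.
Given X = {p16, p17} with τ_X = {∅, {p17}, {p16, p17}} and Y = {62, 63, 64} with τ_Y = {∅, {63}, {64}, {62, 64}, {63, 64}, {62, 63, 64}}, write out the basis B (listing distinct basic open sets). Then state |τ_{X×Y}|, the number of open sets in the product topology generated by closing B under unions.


Basis B = {∅ × ∅, {p17} × {63}, {p17} × {64}, {p16, p17} × {63}, {p16, p17} × {64}, {p17} × {62, 64}, {p17} × {63, 64}, {p17} × {62, 63, 64}, {p16, p17} × {62, 64}, {p16, p17} × {63, 64}, {p16, p17} × {62, 63, 64}}; |τ_{X×Y}| = 18.

Enumerate products U × V with U ∈ τ_X, V ∈ τ_Y (deduplicated):
  ∅ × ∅ = {} (∅)
  {p17} × {63} = {(p17,63)}
  {p17} × {64} = {(p17,64)}
  {p16, p17} × {63} = {(p16,63), (p17,63)}
  {p16, p17} × {64} = {(p16,64), (p17,64)}
  {p17} × {62, 64} = {(p17,62), (p17,64)}
  {p17} × {63, 64} = {(p17,63), (p17,64)}
  {p17} × {62, 63, 64} = {(p17,62), (p17,63), (p17,64)}
  {p16, p17} × {62, 64} = {(p16,62), (p16,64), (p17,62), (p17,64)}
  {p16, p17} × {63, 64} = {(p16,63), (p16,64), (p17,63), (p17,64)}
  {p16, p17} × {62, 63, 64} = {(p16,62), (p16,63), (p16,64), (p17,62), (p17,63), (p17,64)}
These 11 distinct sets form the basis B.
Close under arbitrary unions to get τ_{X×Y}; counting gives |τ_{X×Y}| = 18.


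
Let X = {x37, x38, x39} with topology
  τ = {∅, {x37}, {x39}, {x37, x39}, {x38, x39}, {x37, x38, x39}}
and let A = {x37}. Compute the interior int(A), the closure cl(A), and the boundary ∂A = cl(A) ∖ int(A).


int(A) = {x37}, cl(A) = {x37}, ∂A = ∅.

Closed sets in (X, τ) are complements of opens:
  closed(X, τ) = {∅, {x37}, {x38}, {x37, x38}, {x38, x39}, {x37, x38, x39}}.
int(A) = ⋃ {U ∈ τ : U ⊆ A}. Opens contained in A: ∅, {x37}.
Taking the union of these: int(A) = {x37}.
cl(A) = ⋂ {C closed : A ⊆ C}. Closed sets containing A: {x37}, {x37, x38}, {x37, x38, x39}.
Intersecting these: cl(A) = {x37}.
∂A = cl(A) ∖ int(A) = {x37} ∖ {x37} = ∅.


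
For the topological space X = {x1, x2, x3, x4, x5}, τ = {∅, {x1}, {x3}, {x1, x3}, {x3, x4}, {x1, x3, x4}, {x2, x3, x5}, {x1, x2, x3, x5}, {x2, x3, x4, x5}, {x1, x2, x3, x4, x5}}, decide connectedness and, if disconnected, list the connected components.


(X, τ) is disconnected; components = [{x1}, {x2, x3, x4, x5}].

Find clopen sets (U ∈ τ with X ∖ U ∈ τ):
  U = ∅, X ∖ U = {x1, x2, x3, x4, x5} — both open, so U is clopen.
  U = {x1}, X ∖ U = {x2, x3, x4, x5} — both open, so U is clopen.
  U = {x2, x3, x4, x5}, X ∖ U = {x1} — both open, so U is clopen.
  U = {x1, x2, x3, x4, x5}, X ∖ U = ∅ — both open, so U is clopen.
Nontrivial clopen(s) exist: e.g. {x2, x3, x4, x5}. So (X, τ) is disconnected.
Compute connected components by grouping points that agree on all clopens:
  component: {x1}
  component: {x2, x3, x4, x5}


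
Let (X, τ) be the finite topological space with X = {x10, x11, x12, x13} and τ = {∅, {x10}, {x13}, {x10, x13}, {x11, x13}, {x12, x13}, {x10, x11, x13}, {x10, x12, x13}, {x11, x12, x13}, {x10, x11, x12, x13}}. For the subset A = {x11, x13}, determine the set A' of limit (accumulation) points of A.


A' = {x11, x12}

For each x ∈ X, list the open sets U ∈ τ with x ∈ U, then check whether U ∩ (A ∖ {x}) ≠ ∅ for every such U.
  x = x10: open {x10} ∋ x has {x10} ∩ (A ∖ {x10}) = ∅, so x is NOT a limit point.
  x = x11: opens ∋ x are {x11, x13}, {x10, x11, x13}, {x11, x12, x13}, {x10, x11, x12, x13}; each meets A ∖ {x11}, so x IS a limit point.
  x = x12: opens ∋ x are {x12, x13}, {x10, x12, x13}, {x11, x12, x13}, {x10, x11, x12, x13}; each meets A ∖ {x12}, so x IS a limit point.
  x = x13: open {x13} ∋ x has {x13} ∩ (A ∖ {x13}) = ∅, so x is NOT a limit point.
Collecting: A' = {x11, x12}.


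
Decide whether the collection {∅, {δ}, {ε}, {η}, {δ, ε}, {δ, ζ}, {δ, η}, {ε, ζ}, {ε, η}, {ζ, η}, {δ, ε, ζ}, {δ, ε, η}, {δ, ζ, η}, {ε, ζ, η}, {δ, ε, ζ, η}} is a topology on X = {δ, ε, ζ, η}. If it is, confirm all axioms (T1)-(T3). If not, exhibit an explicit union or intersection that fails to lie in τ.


τ is NOT a topology on X.

Axiom (T1): ∅ ∈ τ? Yes; X ∈ τ? Yes.
Axiom (T2/T3): check pairwise unions and intersections of members of τ.
Counterexample for (T3): {δ, ζ} ∩ {ε, ζ} = {ζ} ∉ τ. Therefore τ is NOT a topology.


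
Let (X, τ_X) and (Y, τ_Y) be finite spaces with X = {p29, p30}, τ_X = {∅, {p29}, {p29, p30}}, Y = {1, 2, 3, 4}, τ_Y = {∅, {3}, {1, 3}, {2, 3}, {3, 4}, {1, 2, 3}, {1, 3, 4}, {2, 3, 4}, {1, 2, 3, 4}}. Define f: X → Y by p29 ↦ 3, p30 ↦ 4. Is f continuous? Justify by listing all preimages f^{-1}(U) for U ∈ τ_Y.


f IS continuous.

Compute f^{-1}(U) for each U ∈ τ_Y:
  U = ∅: f^{-1}(U) = ∅ ∈ τ_X ✓.
  U = {3}: f^{-1}(U) = {p29} ∈ τ_X ✓.
  U = {1, 3}: f^{-1}(U) = {p29} ∈ τ_X ✓.
  U = {2, 3}: f^{-1}(U) = {p29} ∈ τ_X ✓.
  U = {3, 4}: f^{-1}(U) = {p29, p30} ∈ τ_X ✓.
  U = {1, 2, 3}: f^{-1}(U) = {p29} ∈ τ_X ✓.
  U = {1, 3, 4}: f^{-1}(U) = {p29, p30} ∈ τ_X ✓.
  U = {2, 3, 4}: f^{-1}(U) = {p29, p30} ∈ τ_X ✓.
  U = {1, 2, 3, 4}: f^{-1}(U) = {p29, p30} ∈ τ_X ✓.
Every preimage lies in τ_X, so f IS continuous.


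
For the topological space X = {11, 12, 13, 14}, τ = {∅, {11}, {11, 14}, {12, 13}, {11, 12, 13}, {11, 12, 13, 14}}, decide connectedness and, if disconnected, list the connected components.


(X, τ) is disconnected; components = [{11, 14}, {12, 13}].

Find clopen sets (U ∈ τ with X ∖ U ∈ τ):
  U = ∅, X ∖ U = {11, 12, 13, 14} — both open, so U is clopen.
  U = {11, 14}, X ∖ U = {12, 13} — both open, so U is clopen.
  U = {12, 13}, X ∖ U = {11, 14} — both open, so U is clopen.
  U = {11, 12, 13, 14}, X ∖ U = ∅ — both open, so U is clopen.
Nontrivial clopen(s) exist: e.g. {12, 13}. So (X, τ) is disconnected.
Compute connected components by grouping points that agree on all clopens:
  component: {11, 14}
  component: {12, 13}


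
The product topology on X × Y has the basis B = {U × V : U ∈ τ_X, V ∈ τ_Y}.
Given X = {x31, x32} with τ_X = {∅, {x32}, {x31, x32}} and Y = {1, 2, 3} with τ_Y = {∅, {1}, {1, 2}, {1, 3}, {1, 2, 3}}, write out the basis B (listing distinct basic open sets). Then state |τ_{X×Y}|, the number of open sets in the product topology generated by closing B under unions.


Basis B = {∅ × ∅, {x32} × {1}, {x31, x32} × {1}, {x32} × {1, 2}, {x32} × {1, 3}, {x32} × {1, 2, 3}, {x31, x32} × {1, 2}, {x31, x32} × {1, 3}, {x31, x32} × {1, 2, 3}}; |τ_{X×Y}| = 14.

Enumerate products U × V with U ∈ τ_X, V ∈ τ_Y (deduplicated):
  ∅ × ∅ = {} (∅)
  {x32} × {1} = {(x32,1)}
  {x31, x32} × {1} = {(x31,1), (x32,1)}
  {x32} × {1, 2} = {(x32,1), (x32,2)}
  {x32} × {1, 3} = {(x32,1), (x32,3)}
  {x32} × {1, 2, 3} = {(x32,1), (x32,2), (x32,3)}
  {x31, x32} × {1, 2} = {(x31,1), (x31,2), (x32,1), (x32,2)}
  {x31, x32} × {1, 3} = {(x31,1), (x31,3), (x32,1), (x32,3)}
  {x31, x32} × {1, 2, 3} = {(x31,1), (x31,2), (x31,3), (x32,1), (x32,2), (x32,3)}
These 9 distinct sets form the basis B.
Close under arbitrary unions to get τ_{X×Y}; counting gives |τ_{X×Y}| = 14.


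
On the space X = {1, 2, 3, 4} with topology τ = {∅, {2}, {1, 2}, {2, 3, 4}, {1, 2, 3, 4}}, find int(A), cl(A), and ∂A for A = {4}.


int(A) = ∅, cl(A) = {3, 4}, ∂A = {3, 4}.

Closed sets in (X, τ) are complements of opens:
  closed(X, τ) = {∅, {1}, {3, 4}, {1, 3, 4}, {1, 2, 3, 4}}.
int(A) = ⋃ {U ∈ τ : U ⊆ A}. Opens contained in A: ∅.
Taking the union of these: int(A) = ∅.
cl(A) = ⋂ {C closed : A ⊆ C}. Closed sets containing A: {3, 4}, {1, 3, 4}, {1, 2, 3, 4}.
Intersecting these: cl(A) = {3, 4}.
∂A = cl(A) ∖ int(A) = {3, 4} ∖ ∅ = {3, 4}.


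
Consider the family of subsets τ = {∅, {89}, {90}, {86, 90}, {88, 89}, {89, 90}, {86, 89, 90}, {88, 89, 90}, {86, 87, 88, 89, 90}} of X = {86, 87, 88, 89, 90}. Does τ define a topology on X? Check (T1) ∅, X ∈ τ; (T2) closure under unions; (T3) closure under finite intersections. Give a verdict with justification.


τ is NOT a topology on X.

Axiom (T1): ∅ ∈ τ? Yes; X ∈ τ? Yes.
Axiom (T2/T3): check pairwise unions and intersections of members of τ.
Counterexample for (T2): {86, 90} ∪ {88, 89} = {86, 88, 89, 90} ∉ τ. Therefore τ is NOT a topology.


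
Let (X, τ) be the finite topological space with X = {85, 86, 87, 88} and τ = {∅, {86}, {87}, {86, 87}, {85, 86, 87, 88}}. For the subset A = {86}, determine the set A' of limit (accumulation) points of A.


A' = {85, 88}

For each x ∈ X, list the open sets U ∈ τ with x ∈ U, then check whether U ∩ (A ∖ {x}) ≠ ∅ for every such U.
  x = 85: opens ∋ x are {85, 86, 87, 88}; each meets A ∖ {85}, so x IS a limit point.
  x = 86: open {86} ∋ x has {86} ∩ (A ∖ {86}) = ∅, so x is NOT a limit point.
  x = 87: open {87} ∋ x has {87} ∩ (A ∖ {87}) = ∅, so x is NOT a limit point.
  x = 88: opens ∋ x are {85, 86, 87, 88}; each meets A ∖ {88}, so x IS a limit point.
Collecting: A' = {85, 88}.


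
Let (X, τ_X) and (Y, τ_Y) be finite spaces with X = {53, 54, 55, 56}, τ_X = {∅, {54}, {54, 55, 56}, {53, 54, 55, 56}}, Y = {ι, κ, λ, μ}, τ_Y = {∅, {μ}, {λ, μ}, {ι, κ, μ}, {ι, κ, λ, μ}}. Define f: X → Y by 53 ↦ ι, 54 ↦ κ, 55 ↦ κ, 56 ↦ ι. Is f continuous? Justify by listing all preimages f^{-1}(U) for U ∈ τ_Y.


f IS continuous.

Compute f^{-1}(U) for each U ∈ τ_Y:
  U = ∅: f^{-1}(U) = ∅ ∈ τ_X ✓.
  U = {μ}: f^{-1}(U) = ∅ ∈ τ_X ✓.
  U = {λ, μ}: f^{-1}(U) = ∅ ∈ τ_X ✓.
  U = {ι, κ, μ}: f^{-1}(U) = {53, 54, 55, 56} ∈ τ_X ✓.
  U = {ι, κ, λ, μ}: f^{-1}(U) = {53, 54, 55, 56} ∈ τ_X ✓.
Every preimage lies in τ_X, so f IS continuous.


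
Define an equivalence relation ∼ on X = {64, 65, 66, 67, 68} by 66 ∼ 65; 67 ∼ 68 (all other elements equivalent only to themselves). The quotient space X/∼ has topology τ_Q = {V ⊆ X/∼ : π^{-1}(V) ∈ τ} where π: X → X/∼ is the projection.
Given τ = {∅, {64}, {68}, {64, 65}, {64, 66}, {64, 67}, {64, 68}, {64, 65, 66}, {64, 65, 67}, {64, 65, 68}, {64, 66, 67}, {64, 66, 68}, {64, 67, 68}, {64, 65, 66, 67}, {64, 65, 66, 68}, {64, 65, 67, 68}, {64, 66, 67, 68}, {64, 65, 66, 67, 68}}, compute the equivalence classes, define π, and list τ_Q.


X/∼ = {[64], [65=66], [67=68]}; |τ_Q| = 5.

Equivalence classes: [64], [65=66], [67=68].
Quotient map π: X → X/∼ sends 64 ↦ [64], 65 ↦ [65=66], 66 ↦ [65=66], 67 ↦ [67=68], 68 ↦ [67=68].
For each subset V ⊆ X/∼, compute π^{-1}(V) ⊆ X and check whether π^{-1}(V) ∈ τ. V is open in τ_Q iff π^{-1}(V) ∈ τ.
  V = {}: π^{-1}(V) = ∅ ∈ τ ✓.
  V = {[64]}: π^{-1}(V) = {64} ∈ τ ✓.
  V = {[65=66]}: π^{-1}(V) = {65, 66} ∉ τ ✗.
  V = {[64], [65=66]}: π^{-1}(V) = {64, 65, 66} ∈ τ ✓.
  V = {[67=68]}: π^{-1}(V) = {67, 68} ∉ τ ✗.
  V = {[64], [67=68]}: π^{-1}(V) = {64, 67, 68} ∈ τ ✓.
  V = {[65=66], [67=68]}: π^{-1}(V) = {65, 66, 67, 68} ∉ τ ✗.
  V = {[64], [65=66], [67=68]}: π^{-1}(V) = {64, 65, 66, 67, 68} ∈ τ ✓.
Open sets in the quotient: τ_Q = {{}, {[64]}, {[64], [65=66]}, {[64], [67=68]}, {[64], [65=66], [67=68]}} (5 elements).


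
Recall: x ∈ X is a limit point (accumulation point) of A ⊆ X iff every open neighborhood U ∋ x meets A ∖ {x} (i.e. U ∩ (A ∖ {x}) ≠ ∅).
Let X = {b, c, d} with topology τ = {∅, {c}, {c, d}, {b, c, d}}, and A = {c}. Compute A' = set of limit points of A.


A' = {b, d}

For each x ∈ X, list the open sets U ∈ τ with x ∈ U, then check whether U ∩ (A ∖ {x}) ≠ ∅ for every such U.
  x = b: opens ∋ x are {b, c, d}; each meets A ∖ {b}, so x IS a limit point.
  x = c: open {c} ∋ x has {c} ∩ (A ∖ {c}) = ∅, so x is NOT a limit point.
  x = d: opens ∋ x are {c, d}, {b, c, d}; each meets A ∖ {d}, so x IS a limit point.
Collecting: A' = {b, d}.


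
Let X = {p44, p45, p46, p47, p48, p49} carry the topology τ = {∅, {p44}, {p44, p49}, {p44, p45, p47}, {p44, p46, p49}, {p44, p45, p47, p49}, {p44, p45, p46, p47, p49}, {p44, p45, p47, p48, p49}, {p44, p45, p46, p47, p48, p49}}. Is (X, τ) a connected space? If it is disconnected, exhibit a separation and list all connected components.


(X, τ) is connected.

Find clopen sets (U ∈ τ with X ∖ U ∈ τ):
  U = ∅, X ∖ U = {p44, p45, p46, p47, p48, p49} — both open, so U is clopen.
  U = {p44, p45, p46, p47, p48, p49}, X ∖ U = ∅ — both open, so U is clopen.
Only trivial clopens (∅ and X) exist, so (X, τ) is connected.
Compute connected components by grouping points that agree on all clopens:
  component: {p44, p45, p46, p47, p48, p49}


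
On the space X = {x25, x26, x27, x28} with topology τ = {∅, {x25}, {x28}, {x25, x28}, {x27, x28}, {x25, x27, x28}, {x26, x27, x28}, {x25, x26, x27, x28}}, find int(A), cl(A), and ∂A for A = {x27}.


int(A) = ∅, cl(A) = {x26, x27}, ∂A = {x26, x27}.

Closed sets in (X, τ) are complements of opens:
  closed(X, τ) = {∅, {x25}, {x26}, {x25, x26}, {x26, x27}, {x25, x26, x27}, {x26, x27, x28}, {x25, x26, x27, x28}}.
int(A) = ⋃ {U ∈ τ : U ⊆ A}. Opens contained in A: ∅.
Taking the union of these: int(A) = ∅.
cl(A) = ⋂ {C closed : A ⊆ C}. Closed sets containing A: {x26, x27}, {x25, x26, x27}, {x26, x27, x28}, {x25, x26, x27, x28}.
Intersecting these: cl(A) = {x26, x27}.
∂A = cl(A) ∖ int(A) = {x26, x27} ∖ ∅ = {x26, x27}.


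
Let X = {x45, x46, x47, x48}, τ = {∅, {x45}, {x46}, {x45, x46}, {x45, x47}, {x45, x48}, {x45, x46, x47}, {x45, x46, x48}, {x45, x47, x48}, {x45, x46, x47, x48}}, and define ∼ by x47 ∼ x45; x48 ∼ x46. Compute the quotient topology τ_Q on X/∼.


X/∼ = {[x45=x47], [x46=x48]}; |τ_Q| = 3.

Equivalence classes: [x45=x47], [x46=x48].
Quotient map π: X → X/∼ sends x45 ↦ [x45=x47], x46 ↦ [x46=x48], x47 ↦ [x45=x47], x48 ↦ [x46=x48].
For each subset V ⊆ X/∼, compute π^{-1}(V) ⊆ X and check whether π^{-1}(V) ∈ τ. V is open in τ_Q iff π^{-1}(V) ∈ τ.
  V = {}: π^{-1}(V) = ∅ ∈ τ ✓.
  V = {[x45=x47]}: π^{-1}(V) = {x45, x47} ∈ τ ✓.
  V = {[x46=x48]}: π^{-1}(V) = {x46, x48} ∉ τ ✗.
  V = {[x45=x47], [x46=x48]}: π^{-1}(V) = {x45, x46, x47, x48} ∈ τ ✓.
Open sets in the quotient: τ_Q = {{}, {[x45=x47]}, {[x45=x47], [x46=x48]}} (3 elements).


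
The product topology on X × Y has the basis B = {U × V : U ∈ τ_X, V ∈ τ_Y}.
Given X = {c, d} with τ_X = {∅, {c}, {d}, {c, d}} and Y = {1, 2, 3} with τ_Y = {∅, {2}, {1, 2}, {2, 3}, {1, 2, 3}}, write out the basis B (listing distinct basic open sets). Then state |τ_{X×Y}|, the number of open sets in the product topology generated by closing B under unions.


Basis B = {∅ × ∅, {c} × {2}, {d} × {2}, {c} × {1, 2}, {c} × {2, 3}, {c, d} × {2}, {d} × {1, 2}, {d} × {2, 3}, {c} × {1, 2, 3}, {d} × {1, 2, 3}, {c, d} × {1, 2}, {c, d} × {2, 3}, {c, d} × {1, 2, 3}}; |τ_{X×Y}| = 25.

Enumerate products U × V with U ∈ τ_X, V ∈ τ_Y (deduplicated):
  ∅ × ∅ = {} (∅)
  {c} × {2} = {(c,2)}
  {d} × {2} = {(d,2)}
  {c} × {1, 2} = {(c,1), (c,2)}
  {c} × {2, 3} = {(c,2), (c,3)}
  {c, d} × {2} = {(c,2), (d,2)}
  {d} × {1, 2} = {(d,1), (d,2)}
  {d} × {2, 3} = {(d,2), (d,3)}
  {c} × {1, 2, 3} = {(c,1), (c,2), (c,3)}
  {d} × {1, 2, 3} = {(d,1), (d,2), (d,3)}
  {c, d} × {1, 2} = {(c,1), (c,2), (d,1), (d,2)}
  {c, d} × {2, 3} = {(c,2), (c,3), (d,2), (d,3)}
  {c, d} × {1, 2, 3} = {(c,1), (c,2), (c,3), (d,1), (d,2), (d,3)}
These 13 distinct sets form the basis B.
Close under arbitrary unions to get τ_{X×Y}; counting gives |τ_{X×Y}| = 25.


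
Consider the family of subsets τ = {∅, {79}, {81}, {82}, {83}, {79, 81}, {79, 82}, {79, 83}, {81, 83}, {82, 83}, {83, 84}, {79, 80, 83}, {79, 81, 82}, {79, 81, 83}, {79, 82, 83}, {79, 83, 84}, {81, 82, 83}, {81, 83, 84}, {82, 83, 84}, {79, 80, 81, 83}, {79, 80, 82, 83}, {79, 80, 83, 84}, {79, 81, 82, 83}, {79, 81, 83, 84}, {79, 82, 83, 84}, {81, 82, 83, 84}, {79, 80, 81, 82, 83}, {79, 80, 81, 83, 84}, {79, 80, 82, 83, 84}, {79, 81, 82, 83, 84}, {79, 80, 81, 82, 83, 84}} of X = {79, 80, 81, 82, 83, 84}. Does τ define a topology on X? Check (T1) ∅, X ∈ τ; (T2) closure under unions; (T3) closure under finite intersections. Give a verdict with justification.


τ is NOT a topology on X.

Axiom (T1): ∅ ∈ τ? Yes; X ∈ τ? Yes.
Axiom (T2/T3): check pairwise unions and intersections of members of τ.
Counterexample for (T2): {81} ∪ {82} = {81, 82} ∉ τ. Therefore τ is NOT a topology.


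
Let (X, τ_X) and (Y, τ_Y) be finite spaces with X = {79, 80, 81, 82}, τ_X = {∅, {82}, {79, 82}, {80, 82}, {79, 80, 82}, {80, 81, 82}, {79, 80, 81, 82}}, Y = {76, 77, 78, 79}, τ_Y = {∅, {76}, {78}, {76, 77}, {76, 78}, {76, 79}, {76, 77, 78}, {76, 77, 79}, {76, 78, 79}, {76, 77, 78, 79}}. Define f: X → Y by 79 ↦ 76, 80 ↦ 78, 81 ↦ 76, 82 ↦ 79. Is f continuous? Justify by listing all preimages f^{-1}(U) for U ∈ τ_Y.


f is NOT continuous.

Compute f^{-1}(U) for each U ∈ τ_Y:
  U = ∅: f^{-1}(U) = ∅ ∈ τ_X ✓.
  U = {76}: f^{-1}(U) = {79, 81} ∉ τ_X ✗.
  U = {78}: f^{-1}(U) = {80} ∉ τ_X ✗.
  U = {76, 77}: f^{-1}(U) = {79, 81} ∉ τ_X ✗.
  U = {76, 78}: f^{-1}(U) = {79, 80, 81} ∉ τ_X ✗.
  U = {76, 79}: f^{-1}(U) = {79, 81, 82} ∉ τ_X ✗.
  U = {76, 77, 78}: f^{-1}(U) = {79, 80, 81} ∉ τ_X ✗.
  U = {76, 77, 79}: f^{-1}(U) = {79, 81, 82} ∉ τ_X ✗.
  U = {76, 78, 79}: f^{-1}(U) = {79, 80, 81, 82} ∈ τ_X ✓.
  U = {76, 77, 78, 79}: f^{-1}(U) = {79, 80, 81, 82} ∈ τ_X ✓.
Found U = {76} with f^{-1}(U) = {79, 81} not in τ_X. Therefore f is NOT continuous.


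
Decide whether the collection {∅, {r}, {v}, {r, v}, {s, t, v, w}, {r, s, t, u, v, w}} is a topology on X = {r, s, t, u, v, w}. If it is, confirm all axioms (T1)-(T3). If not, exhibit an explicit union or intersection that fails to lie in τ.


τ is NOT a topology on X.

Axiom (T1): ∅ ∈ τ? Yes; X ∈ τ? Yes.
Axiom (T2/T3): check pairwise unions and intersections of members of τ.
Counterexample for (T2): {r} ∪ {s, t, v, w} = {r, s, t, v, w} ∉ τ. Therefore τ is NOT a topology.


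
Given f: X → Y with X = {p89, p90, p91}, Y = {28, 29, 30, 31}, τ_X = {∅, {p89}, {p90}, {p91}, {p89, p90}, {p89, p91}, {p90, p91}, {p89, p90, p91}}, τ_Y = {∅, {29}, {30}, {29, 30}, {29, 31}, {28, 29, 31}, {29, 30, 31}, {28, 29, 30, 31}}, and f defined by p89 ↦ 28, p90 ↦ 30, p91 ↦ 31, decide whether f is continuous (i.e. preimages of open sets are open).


f IS continuous.

Compute f^{-1}(U) for each U ∈ τ_Y:
  U = ∅: f^{-1}(U) = ∅ ∈ τ_X ✓.
  U = {29}: f^{-1}(U) = ∅ ∈ τ_X ✓.
  U = {30}: f^{-1}(U) = {p90} ∈ τ_X ✓.
  U = {29, 30}: f^{-1}(U) = {p90} ∈ τ_X ✓.
  U = {29, 31}: f^{-1}(U) = {p91} ∈ τ_X ✓.
  U = {28, 29, 31}: f^{-1}(U) = {p89, p91} ∈ τ_X ✓.
  U = {29, 30, 31}: f^{-1}(U) = {p90, p91} ∈ τ_X ✓.
  U = {28, 29, 30, 31}: f^{-1}(U) = {p89, p90, p91} ∈ τ_X ✓.
Every preimage lies in τ_X, so f IS continuous.


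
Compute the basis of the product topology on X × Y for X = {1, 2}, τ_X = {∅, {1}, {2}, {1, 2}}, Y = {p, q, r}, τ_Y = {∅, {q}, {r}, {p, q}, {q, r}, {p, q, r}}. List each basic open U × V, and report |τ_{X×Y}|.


Basis B = {∅ × ∅, {1} × {q}, {1} × {r}, {2} × {q}, {2} × {r}, {1} × {p, q}, {1} × {q, r}, {1, 2} × {q}, {1, 2} × {r}, {2} × {p, q}, {2} × {q, r}, {1} × {p, q, r}, {2} × {p, q, r}, {1, 2} × {p, q}, {1, 2} × {q, r}, {1, 2} × {p, q, r}}; |τ_{X×Y}| = 36.

Enumerate products U × V with U ∈ τ_X, V ∈ τ_Y (deduplicated):
  ∅ × ∅ = {} (∅)
  {1} × {q} = {(1,q)}
  {1} × {r} = {(1,r)}
  {2} × {q} = {(2,q)}
  {2} × {r} = {(2,r)}
  {1} × {p, q} = {(1,p), (1,q)}
  {1} × {q, r} = {(1,q), (1,r)}
  {1, 2} × {q} = {(1,q), (2,q)}
  {1, 2} × {r} = {(1,r), (2,r)}
  {2} × {p, q} = {(2,p), (2,q)}
  {2} × {q, r} = {(2,q), (2,r)}
  {1} × {p, q, r} = {(1,p), (1,q), (1,r)}
  {2} × {p, q, r} = {(2,p), (2,q), (2,r)}
  {1, 2} × {p, q} = {(1,p), (1,q), (2,p), (2,q)}
  {1, 2} × {q, r} = {(1,q), (1,r), (2,q), (2,r)}
  {1, 2} × {p, q, r} = {(1,p), (1,q), (1,r), (2,p), (2,q), (2,r)}
These 16 distinct sets form the basis B.
Close under arbitrary unions to get τ_{X×Y}; counting gives |τ_{X×Y}| = 36.


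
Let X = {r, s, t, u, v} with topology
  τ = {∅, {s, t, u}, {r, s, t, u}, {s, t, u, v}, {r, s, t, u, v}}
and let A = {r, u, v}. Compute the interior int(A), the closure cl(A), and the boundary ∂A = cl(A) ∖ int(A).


int(A) = ∅, cl(A) = {r, s, t, u, v}, ∂A = {r, s, t, u, v}.

Closed sets in (X, τ) are complements of opens:
  closed(X, τ) = {∅, {r}, {v}, {r, v}, {r, s, t, u, v}}.
int(A) = ⋃ {U ∈ τ : U ⊆ A}. Opens contained in A: ∅.
Taking the union of these: int(A) = ∅.
cl(A) = ⋂ {C closed : A ⊆ C}. Closed sets containing A: {r, s, t, u, v}.
Intersecting these: cl(A) = {r, s, t, u, v}.
∂A = cl(A) ∖ int(A) = {r, s, t, u, v} ∖ ∅ = {r, s, t, u, v}.


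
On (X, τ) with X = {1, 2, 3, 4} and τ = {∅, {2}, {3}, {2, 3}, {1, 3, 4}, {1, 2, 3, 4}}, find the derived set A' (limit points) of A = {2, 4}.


A' = {1}

For each x ∈ X, list the open sets U ∈ τ with x ∈ U, then check whether U ∩ (A ∖ {x}) ≠ ∅ for every such U.
  x = 1: opens ∋ x are {1, 3, 4}, {1, 2, 3, 4}; each meets A ∖ {1}, so x IS a limit point.
  x = 2: open {2} ∋ x has {2} ∩ (A ∖ {2}) = ∅, so x is NOT a limit point.
  x = 3: open {3} ∋ x has {3} ∩ (A ∖ {3}) = ∅, so x is NOT a limit point.
  x = 4: open {1, 3, 4} ∋ x has {1, 3, 4} ∩ (A ∖ {4}) = ∅, so x is NOT a limit point.
Collecting: A' = {1}.


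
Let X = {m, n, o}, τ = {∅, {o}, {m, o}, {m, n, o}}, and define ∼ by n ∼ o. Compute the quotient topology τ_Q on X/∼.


X/∼ = {[m], [n=o]}; |τ_Q| = 2.

Equivalence classes: [m], [n=o].
Quotient map π: X → X/∼ sends m ↦ [m], n ↦ [n=o], o ↦ [n=o].
For each subset V ⊆ X/∼, compute π^{-1}(V) ⊆ X and check whether π^{-1}(V) ∈ τ. V is open in τ_Q iff π^{-1}(V) ∈ τ.
  V = {}: π^{-1}(V) = ∅ ∈ τ ✓.
  V = {[m]}: π^{-1}(V) = {m} ∉ τ ✗.
  V = {[n=o]}: π^{-1}(V) = {n, o} ∉ τ ✗.
  V = {[m], [n=o]}: π^{-1}(V) = {m, n, o} ∈ τ ✓.
Open sets in the quotient: τ_Q = {{}, {[m], [n=o]}} (2 elements).


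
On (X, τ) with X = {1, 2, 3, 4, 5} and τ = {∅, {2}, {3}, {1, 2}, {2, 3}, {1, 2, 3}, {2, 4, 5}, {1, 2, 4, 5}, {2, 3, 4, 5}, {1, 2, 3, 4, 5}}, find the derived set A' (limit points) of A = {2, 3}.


A' = {1, 4, 5}

For each x ∈ X, list the open sets U ∈ τ with x ∈ U, then check whether U ∩ (A ∖ {x}) ≠ ∅ for every such U.
  x = 1: opens ∋ x are {1, 2}, {1, 2, 3}, {1, 2, 4, 5}, {1, 2, 3, 4, 5}; each meets A ∖ {1}, so x IS a limit point.
  x = 2: open {2} ∋ x has {2} ∩ (A ∖ {2}) = ∅, so x is NOT a limit point.
  x = 3: open {3} ∋ x has {3} ∩ (A ∖ {3}) = ∅, so x is NOT a limit point.
  x = 4: opens ∋ x are {2, 4, 5}, {1, 2, 4, 5}, {2, 3, 4, 5}, {1, 2, 3, 4, 5}; each meets A ∖ {4}, so x IS a limit point.
  x = 5: opens ∋ x are {2, 4, 5}, {1, 2, 4, 5}, {2, 3, 4, 5}, {1, 2, 3, 4, 5}; each meets A ∖ {5}, so x IS a limit point.
Collecting: A' = {1, 4, 5}.


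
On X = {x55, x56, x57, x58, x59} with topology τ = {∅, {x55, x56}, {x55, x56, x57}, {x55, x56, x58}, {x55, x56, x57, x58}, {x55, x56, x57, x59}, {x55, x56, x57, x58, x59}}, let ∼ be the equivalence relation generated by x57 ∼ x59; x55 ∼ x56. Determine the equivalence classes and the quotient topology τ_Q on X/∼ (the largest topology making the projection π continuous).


X/∼ = {[x55=x56], [x57=x59], [x58]}; |τ_Q| = 5.

Equivalence classes: [x55=x56], [x57=x59], [x58].
Quotient map π: X → X/∼ sends x55 ↦ [x55=x56], x56 ↦ [x55=x56], x57 ↦ [x57=x59], x58 ↦ [x58], x59 ↦ [x57=x59].
For each subset V ⊆ X/∼, compute π^{-1}(V) ⊆ X and check whether π^{-1}(V) ∈ τ. V is open in τ_Q iff π^{-1}(V) ∈ τ.
  V = {}: π^{-1}(V) = ∅ ∈ τ ✓.
  V = {[x55=x56]}: π^{-1}(V) = {x55, x56} ∈ τ ✓.
  V = {[x57=x59]}: π^{-1}(V) = {x57, x59} ∉ τ ✗.
  V = {[x55=x56], [x57=x59]}: π^{-1}(V) = {x55, x56, x57, x59} ∈ τ ✓.
  V = {[x58]}: π^{-1}(V) = {x58} ∉ τ ✗.
  V = {[x55=x56], [x58]}: π^{-1}(V) = {x55, x56, x58} ∈ τ ✓.
  V = {[x57=x59], [x58]}: π^{-1}(V) = {x57, x58, x59} ∉ τ ✗.
  V = {[x55=x56], [x57=x59], [x58]}: π^{-1}(V) = {x55, x56, x57, x58, x59} ∈ τ ✓.
Open sets in the quotient: τ_Q = {{}, {[x55=x56]}, {[x55=x56], [x57=x59]}, {[x55=x56], [x58]}, {[x55=x56], [x57=x59], [x58]}} (5 elements).


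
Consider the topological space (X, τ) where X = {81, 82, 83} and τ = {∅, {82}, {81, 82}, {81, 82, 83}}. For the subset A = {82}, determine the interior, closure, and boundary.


int(A) = {82}, cl(A) = {81, 82, 83}, ∂A = {81, 83}.

Closed sets in (X, τ) are complements of opens:
  closed(X, τ) = {∅, {83}, {81, 83}, {81, 82, 83}}.
int(A) = ⋃ {U ∈ τ : U ⊆ A}. Opens contained in A: ∅, {82}.
Taking the union of these: int(A) = {82}.
cl(A) = ⋂ {C closed : A ⊆ C}. Closed sets containing A: {81, 82, 83}.
Intersecting these: cl(A) = {81, 82, 83}.
∂A = cl(A) ∖ int(A) = {81, 82, 83} ∖ {82} = {81, 83}.
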